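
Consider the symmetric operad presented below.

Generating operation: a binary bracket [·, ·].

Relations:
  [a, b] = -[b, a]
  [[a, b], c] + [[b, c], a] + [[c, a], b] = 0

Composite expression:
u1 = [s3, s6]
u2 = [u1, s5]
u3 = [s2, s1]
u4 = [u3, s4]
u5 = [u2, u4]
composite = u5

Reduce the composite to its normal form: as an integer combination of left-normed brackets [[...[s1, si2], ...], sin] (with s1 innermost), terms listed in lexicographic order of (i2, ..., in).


[[[[[s1, s2], s4], s3], s6], s5] - [[[[[s1, s2], s4], s5], s3], s6] + [[[[[s1, s2], s4], s5], s6], s3] - [[[[[s1, s2], s4], s6], s3], s5]

In the tensor algebra, words opening s1 carry the s1-anchored form.
Composite bracket: [[[s3, s6], s5], [[s2, s1], s4]]
Under [a, b] = ab - ba we get 32 signed associative words (2^5 = 32).
Only words starting with s1 matter:
  word s1s2s4s3s6s5 has sign +1, contributing +[[[[[s1, s2], s4], s3], s6], s5]
  word s1s2s4s5s3s6 has sign -1, contributing -[[[[[s1, s2], s4], s5], s3], s6]
  word s1s2s4s5s6s3 has sign +1, contributing +[[[[[s1, s2], s4], s5], s6], s3]
  word s1s2s4s6s3s5 has sign -1, contributing -[[[[[s1, s2], s4], s6], s3], s5]


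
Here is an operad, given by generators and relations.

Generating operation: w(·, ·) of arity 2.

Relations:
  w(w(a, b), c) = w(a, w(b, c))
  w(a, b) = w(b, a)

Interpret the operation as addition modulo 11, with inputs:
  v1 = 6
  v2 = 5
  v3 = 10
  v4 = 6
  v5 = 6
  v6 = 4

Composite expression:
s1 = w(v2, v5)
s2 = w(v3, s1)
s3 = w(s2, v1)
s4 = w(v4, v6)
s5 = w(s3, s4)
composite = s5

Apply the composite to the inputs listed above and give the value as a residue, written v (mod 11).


4 (mod 11)

w(v2, v5) = 0
w(v3, w(v2, v5)) = 10
w(w(v3, w(v2, v5)), v1) = 5
w(v4, v6) = 10
w(w(w(v3, w(v2, v5)), v1), w(v4, v6)) = 4


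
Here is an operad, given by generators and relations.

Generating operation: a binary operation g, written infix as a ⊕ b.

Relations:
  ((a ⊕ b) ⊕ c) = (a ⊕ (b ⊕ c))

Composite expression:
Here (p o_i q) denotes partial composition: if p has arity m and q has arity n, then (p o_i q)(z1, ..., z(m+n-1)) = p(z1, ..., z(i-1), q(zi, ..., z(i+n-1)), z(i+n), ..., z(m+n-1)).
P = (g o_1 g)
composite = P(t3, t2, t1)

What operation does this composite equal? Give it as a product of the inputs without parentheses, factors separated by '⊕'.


Associativity of g dissolves the nesting; only the t-input order survives.
(t3 ⊕ t2) reduces to t3 ⊕ t2
((t3 ⊕ t2) ⊕ t1) reduces to t3 ⊕ t2 ⊕ t1

t3 ⊕ t2 ⊕ t1


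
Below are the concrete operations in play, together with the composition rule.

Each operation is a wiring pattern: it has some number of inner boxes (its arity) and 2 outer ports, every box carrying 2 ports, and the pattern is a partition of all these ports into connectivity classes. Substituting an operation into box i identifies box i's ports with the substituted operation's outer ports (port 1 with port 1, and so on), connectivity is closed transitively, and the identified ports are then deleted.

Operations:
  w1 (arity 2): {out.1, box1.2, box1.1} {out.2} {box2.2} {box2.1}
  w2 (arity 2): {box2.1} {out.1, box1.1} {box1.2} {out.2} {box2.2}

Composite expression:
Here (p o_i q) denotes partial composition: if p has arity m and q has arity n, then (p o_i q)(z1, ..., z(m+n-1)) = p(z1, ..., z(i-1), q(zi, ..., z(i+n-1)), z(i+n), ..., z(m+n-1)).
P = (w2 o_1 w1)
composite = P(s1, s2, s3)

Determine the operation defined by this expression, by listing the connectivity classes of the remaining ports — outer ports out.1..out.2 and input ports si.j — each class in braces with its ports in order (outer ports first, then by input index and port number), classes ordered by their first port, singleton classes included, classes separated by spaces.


Connectivity passes through glued w2-boundaries; trace each wire chain.
after w1, the pattern on (s1, s2) reads {out.1, s1.1, s1.2} {out.2} {s2.1} {s2.2} (out.j = its outer ports)
after w2, the pattern on (s1, s2, s3) reads {out.1, s1.1, s1.2} {out.2} {s2.1} {s2.2} {s3.1} {s3.2} (out.j = its outer ports)

{out.1, s1.1, s1.2} {out.2} {s2.1} {s2.2} {s3.1} {s3.2}


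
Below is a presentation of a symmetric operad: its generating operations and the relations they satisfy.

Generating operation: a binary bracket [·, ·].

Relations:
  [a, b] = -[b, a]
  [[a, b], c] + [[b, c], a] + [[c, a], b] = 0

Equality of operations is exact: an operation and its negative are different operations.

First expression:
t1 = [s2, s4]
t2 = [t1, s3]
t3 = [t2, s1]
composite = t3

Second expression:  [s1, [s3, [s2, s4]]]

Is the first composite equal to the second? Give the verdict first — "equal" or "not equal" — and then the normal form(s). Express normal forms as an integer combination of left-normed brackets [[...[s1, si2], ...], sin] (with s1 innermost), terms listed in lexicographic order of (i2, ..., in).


equal; both compose to -[[[s1, s2], s4], s3] + [[[s1, s3], s2], s4] - [[[s1, s3], s4], s2] + [[[s1, s4], s2], s3]

The first composite normalizes to -[[[s1, s2], s4], s3] + [[[s1, s3], s2], s4] - [[[s1, s3], s4], s2] + [[[s1, s4], s2], s3]
The second composite normalizes to -[[[s1, s2], s4], s3] + [[[s1, s3], s2], s4] - [[[s1, s3], s4], s2] + [[[s1, s4], s2], s3]
Both agree, so they are equal.


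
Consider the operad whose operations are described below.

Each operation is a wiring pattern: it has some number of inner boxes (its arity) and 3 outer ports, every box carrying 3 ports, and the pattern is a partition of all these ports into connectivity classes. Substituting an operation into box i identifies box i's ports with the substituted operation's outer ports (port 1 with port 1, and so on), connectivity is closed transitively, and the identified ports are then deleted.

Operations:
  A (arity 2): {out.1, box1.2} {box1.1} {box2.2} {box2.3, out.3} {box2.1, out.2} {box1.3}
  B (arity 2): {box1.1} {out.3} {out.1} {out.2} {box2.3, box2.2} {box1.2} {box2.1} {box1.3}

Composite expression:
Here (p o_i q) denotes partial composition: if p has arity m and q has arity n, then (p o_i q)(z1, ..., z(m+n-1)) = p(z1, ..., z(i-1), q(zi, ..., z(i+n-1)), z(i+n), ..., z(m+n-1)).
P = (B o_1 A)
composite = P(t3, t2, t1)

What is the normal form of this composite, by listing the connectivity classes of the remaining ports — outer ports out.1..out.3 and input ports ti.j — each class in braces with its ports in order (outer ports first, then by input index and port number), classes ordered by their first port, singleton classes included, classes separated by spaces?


{out.1} {out.2} {out.3} {t1.1} {t1.2, t1.3} {t2.1} {t2.2} {t2.3} {t3.1} {t3.2} {t3.3}

Substituting into B glues patterns; closure does the rest.
composing A on (t3, t2), with out.j its own outer ports: {out.1, t3.2} {out.2, t2.1} {out.3, t2.3} {t2.2} {t3.1} {t3.3}
composing B on (t3, t2, t1), with out.j its own outer ports: {out.1} {out.2} {out.3} {t1.1} {t1.2, t1.3} {t2.1} {t2.2} {t2.3} {t3.1} {t3.2} {t3.3}


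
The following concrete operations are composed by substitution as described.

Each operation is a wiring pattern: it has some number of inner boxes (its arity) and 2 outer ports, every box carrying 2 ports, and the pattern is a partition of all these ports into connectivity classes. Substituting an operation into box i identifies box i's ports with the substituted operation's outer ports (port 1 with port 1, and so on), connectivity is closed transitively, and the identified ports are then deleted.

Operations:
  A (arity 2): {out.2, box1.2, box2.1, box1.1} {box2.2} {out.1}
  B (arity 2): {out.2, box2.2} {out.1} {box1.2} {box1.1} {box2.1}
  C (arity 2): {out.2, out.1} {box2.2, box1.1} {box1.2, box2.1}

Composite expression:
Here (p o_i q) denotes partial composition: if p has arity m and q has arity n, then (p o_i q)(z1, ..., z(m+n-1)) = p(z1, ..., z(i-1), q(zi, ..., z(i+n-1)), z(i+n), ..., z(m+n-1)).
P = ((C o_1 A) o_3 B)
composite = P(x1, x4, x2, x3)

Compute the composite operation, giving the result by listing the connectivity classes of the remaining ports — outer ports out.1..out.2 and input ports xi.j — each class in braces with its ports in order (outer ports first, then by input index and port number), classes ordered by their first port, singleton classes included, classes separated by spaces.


After gluing at C, chains via deleted ports link the x-ports.
composing A on (x1, x4), with out.j its own outer ports: {out.1} {out.2, x1.1, x1.2, x4.1} {x4.2}
composing B on (x2, x3), with out.j its own outer ports: {out.1} {out.2, x3.2} {x2.1} {x2.2} {x3.1}
composing C on (x1, x4, x2, x3), with out.j its own outer ports: {out.1, out.2} {x1.1, x1.2, x4.1} {x2.1} {x2.2} {x3.1} {x3.2} {x4.2}

{out.1, out.2} {x1.1, x1.2, x4.1} {x2.1} {x2.2} {x3.1} {x3.2} {x4.2}


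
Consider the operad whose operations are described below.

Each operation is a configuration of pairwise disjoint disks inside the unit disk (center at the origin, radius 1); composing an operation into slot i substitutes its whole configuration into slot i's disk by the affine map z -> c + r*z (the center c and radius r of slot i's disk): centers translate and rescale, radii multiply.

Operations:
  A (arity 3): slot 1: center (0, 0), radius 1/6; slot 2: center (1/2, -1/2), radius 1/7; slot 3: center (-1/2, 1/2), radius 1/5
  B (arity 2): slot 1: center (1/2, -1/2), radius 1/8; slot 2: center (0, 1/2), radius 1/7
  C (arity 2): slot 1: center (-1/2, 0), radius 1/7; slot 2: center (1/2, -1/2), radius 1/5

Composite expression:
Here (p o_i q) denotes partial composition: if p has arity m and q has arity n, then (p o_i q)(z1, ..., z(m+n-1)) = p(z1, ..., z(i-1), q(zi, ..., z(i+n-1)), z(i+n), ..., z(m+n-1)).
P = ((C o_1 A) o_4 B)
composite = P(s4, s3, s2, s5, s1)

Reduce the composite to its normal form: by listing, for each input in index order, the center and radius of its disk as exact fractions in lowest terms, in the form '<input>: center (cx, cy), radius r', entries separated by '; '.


s1: center (1/2, -2/5), radius 1/35; s2: center (-4/7, 1/14), radius 1/35; s3: center (-3/7, -1/14), radius 1/49; s4: center (-1/2, 0), radius 1/42; s5: center (3/5, -3/5), radius 1/40

Below C, radii multiply path by path; the s-disk centers shift.
s4 passes through 2 substitutions, ending at center (-1/2, 0), radius 1/42
s3 passes through 2 substitutions, ending at center (-3/7, -1/14), radius 1/49
s2 passes through 2 substitutions, ending at center (-4/7, 1/14), radius 1/35
s5 passes through 2 substitutions, ending at center (3/5, -3/5), radius 1/40
s1 passes through 2 substitutions, ending at center (1/2, -2/5), radius 1/35


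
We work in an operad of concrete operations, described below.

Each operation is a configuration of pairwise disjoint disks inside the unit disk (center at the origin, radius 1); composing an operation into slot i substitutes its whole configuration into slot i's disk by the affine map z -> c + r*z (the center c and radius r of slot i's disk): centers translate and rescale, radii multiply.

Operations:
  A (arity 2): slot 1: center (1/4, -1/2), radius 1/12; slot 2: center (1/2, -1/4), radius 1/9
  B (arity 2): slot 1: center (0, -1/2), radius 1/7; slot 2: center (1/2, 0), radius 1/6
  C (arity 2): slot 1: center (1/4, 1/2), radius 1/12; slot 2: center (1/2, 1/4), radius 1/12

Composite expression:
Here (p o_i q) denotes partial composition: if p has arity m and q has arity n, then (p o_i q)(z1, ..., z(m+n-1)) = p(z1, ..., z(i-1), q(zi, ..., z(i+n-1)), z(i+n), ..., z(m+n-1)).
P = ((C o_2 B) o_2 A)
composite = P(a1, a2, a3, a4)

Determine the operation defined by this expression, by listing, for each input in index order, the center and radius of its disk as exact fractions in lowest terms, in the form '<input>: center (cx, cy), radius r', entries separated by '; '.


Each a-disk chains the slot maps above it in C; radii multiply.
a1: after 1 affine step, its disk has center (1/4, 1/2), radius 1/12
a2: after 3 affine steps, its disk has center (169/336, 17/84), radius 1/1008
a3: after 3 affine steps, its disk has center (85/168, 23/112), radius 1/756
a4: after 2 affine steps, its disk has center (13/24, 1/4), radius 1/72

a1: center (1/4, 1/2), radius 1/12; a2: center (169/336, 17/84), radius 1/1008; a3: center (85/168, 23/112), radius 1/756; a4: center (13/24, 1/4), radius 1/72


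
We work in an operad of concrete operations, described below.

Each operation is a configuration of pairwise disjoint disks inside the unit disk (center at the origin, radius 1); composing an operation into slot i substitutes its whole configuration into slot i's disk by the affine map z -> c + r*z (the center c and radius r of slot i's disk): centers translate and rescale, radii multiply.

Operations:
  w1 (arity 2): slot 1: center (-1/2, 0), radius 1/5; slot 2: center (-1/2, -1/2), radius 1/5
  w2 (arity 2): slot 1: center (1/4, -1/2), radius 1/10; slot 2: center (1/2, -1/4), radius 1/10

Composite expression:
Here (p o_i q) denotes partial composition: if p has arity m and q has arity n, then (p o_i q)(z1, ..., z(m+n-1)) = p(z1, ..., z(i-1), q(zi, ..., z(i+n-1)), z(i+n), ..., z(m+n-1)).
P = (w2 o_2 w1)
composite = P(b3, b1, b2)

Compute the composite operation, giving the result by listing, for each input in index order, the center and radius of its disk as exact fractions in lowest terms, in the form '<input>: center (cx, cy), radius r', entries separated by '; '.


Affine substitution under w2: radii multiply and b-centers shift.
tracing b3 down its 1-map path: center (1/4, -1/2), radius 1/10
tracing b1 down its 2-map path: center (9/20, -1/4), radius 1/50
tracing b2 down its 2-map path: center (9/20, -3/10), radius 1/50

b1: center (9/20, -1/4), radius 1/50; b2: center (9/20, -3/10), radius 1/50; b3: center (1/4, -1/2), radius 1/10


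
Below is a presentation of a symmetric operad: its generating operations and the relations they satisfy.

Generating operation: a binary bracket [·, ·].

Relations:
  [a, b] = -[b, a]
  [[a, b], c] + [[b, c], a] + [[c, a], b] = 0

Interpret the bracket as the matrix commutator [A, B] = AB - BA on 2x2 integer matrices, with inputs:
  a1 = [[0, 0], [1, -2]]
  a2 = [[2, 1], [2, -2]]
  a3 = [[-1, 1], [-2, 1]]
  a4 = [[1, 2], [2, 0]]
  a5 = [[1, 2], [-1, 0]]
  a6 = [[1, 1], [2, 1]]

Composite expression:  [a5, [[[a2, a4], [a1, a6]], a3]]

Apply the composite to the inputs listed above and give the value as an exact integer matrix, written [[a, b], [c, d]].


[[-132, 12], [72, 132]]

[a2, a4] = [[-2, 7], [-6, 2]]
[a1, a6] = [[-1, 2], [-4, 1]]
[[a2, a4], [a1, a6]] = [[-16, 6], [-4, 16]]
[[[a2, a4], [a1, a6]], a3] = [[-8, -20], [-56, 8]]
[a5, [[[a2, a4], [a1, a6]], a3]] = [[-132, 12], [72, 132]]


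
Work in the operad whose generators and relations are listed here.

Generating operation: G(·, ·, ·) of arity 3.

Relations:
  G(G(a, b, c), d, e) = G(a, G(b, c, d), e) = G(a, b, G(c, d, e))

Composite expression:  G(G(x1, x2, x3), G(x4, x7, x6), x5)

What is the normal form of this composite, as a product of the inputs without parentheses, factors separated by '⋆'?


x1 ⋆ x2 ⋆ x3 ⋆ x4 ⋆ x7 ⋆ x6 ⋆ x5

Key point: G is associative — brackets drop, the x-order remains.
G(x1, x2, x3) linearizes to x1 ⋆ x2 ⋆ x3
G(x4, x7, x6) linearizes to x4 ⋆ x7 ⋆ x6
G(G(x1, x2, x3), G(x4, x7, x6), x5) linearizes to x1 ⋆ x2 ⋆ x3 ⋆ x4 ⋆ x7 ⋆ x6 ⋆ x5


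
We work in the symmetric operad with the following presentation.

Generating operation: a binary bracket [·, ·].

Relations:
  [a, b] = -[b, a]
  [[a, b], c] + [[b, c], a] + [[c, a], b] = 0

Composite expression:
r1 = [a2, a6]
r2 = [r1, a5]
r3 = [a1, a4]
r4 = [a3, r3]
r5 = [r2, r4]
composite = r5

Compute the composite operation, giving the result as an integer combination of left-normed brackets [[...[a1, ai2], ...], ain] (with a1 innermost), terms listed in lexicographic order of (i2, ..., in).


[[[[[a1, a4], a3], a2], a6], a5] - [[[[[a1, a4], a3], a5], a2], a6] + [[[[[a1, a4], a3], a5], a6], a2] - [[[[[a1, a4], a3], a6], a2], a5]

A multilinear Lie element is pinned by a1-initial words (a1 innermost).
Composite bracket: [[[a2, a6], a5], [a3, [a1, a4]]]
Full expansion: 32 signed words from ab - ba (2^5 = 32).
The a1-initial words carry the normal form:
  the word a1a4a3a2a6a5 carries sign +1 and contributes +[[[[[a1, a4], a3], a2], a6], a5]
  the word a1a4a3a5a2a6 carries sign -1 and contributes -[[[[[a1, a4], a3], a5], a2], a6]
  the word a1a4a3a5a6a2 carries sign +1 and contributes +[[[[[a1, a4], a3], a5], a6], a2]
  the word a1a4a3a6a2a5 carries sign -1 and contributes -[[[[[a1, a4], a3], a6], a2], a5]


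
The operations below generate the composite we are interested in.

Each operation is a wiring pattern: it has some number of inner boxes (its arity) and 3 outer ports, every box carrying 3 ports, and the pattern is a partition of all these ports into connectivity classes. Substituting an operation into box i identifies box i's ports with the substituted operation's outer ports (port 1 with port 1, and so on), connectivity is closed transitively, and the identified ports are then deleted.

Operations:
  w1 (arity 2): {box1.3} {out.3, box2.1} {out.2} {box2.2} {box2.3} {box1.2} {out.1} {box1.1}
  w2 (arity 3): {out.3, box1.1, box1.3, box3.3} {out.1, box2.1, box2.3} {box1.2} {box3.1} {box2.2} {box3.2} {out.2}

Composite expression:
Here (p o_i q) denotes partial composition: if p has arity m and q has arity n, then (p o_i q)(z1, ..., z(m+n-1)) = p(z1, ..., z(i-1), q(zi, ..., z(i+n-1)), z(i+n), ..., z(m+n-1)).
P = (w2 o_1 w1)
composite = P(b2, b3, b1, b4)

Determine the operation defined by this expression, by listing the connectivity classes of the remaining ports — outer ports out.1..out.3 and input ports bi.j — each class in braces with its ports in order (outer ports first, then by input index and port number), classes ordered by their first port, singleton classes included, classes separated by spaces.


{out.1, b1.1, b1.3} {out.2} {out.3, b3.1, b4.3} {b1.2} {b2.1} {b2.2} {b2.3} {b3.2} {b3.3} {b4.1} {b4.2}

Reachability decides: close wires over w2-identified ports.
stage w1: inputs (b2, b3), connectivity {out.1} {out.2} {out.3, b3.1} {b2.1} {b2.2} {b2.3} {b3.2} {b3.3}, out.j its boundary
stage w2: inputs (b2, b3, b1, b4), connectivity {out.1, b1.1, b1.3} {out.2} {out.3, b3.1, b4.3} {b1.2} {b2.1} {b2.2} {b2.3} {b3.2} {b3.3} {b4.1} {b4.2}, out.j its boundary


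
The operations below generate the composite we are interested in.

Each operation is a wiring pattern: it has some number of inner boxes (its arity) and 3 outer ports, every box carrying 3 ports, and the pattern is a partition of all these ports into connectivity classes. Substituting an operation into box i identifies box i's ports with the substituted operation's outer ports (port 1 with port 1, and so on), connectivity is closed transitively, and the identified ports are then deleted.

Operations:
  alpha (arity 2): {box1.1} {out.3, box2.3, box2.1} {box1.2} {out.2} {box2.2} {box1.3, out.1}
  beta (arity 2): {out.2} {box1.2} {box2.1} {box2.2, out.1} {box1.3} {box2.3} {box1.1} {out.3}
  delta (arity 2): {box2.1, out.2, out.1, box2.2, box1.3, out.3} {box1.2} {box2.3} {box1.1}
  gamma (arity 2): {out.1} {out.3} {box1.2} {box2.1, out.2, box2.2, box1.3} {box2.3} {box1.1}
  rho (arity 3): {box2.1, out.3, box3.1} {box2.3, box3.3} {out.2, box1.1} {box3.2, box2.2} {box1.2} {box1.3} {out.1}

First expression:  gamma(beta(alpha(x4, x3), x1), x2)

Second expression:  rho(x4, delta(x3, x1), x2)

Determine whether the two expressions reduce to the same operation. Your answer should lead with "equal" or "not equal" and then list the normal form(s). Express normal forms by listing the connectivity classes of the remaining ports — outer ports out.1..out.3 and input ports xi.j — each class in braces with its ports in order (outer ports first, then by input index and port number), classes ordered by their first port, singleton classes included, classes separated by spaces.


Reducing the first expression gives {out.1} {out.2, x2.1, x2.2} {out.3} {x1.1} {x1.2} {x1.3} {x2.3} {x3.1, x3.3} {x3.2} {x4.1} {x4.2} {x4.3}
Reducing the second expression gives {out.1} {out.2, x4.1} {out.3, x1.1, x1.2, x2.1, x2.2, x2.3, x3.3} {x1.3} {x3.1} {x3.2} {x4.2} {x4.3}
No match — not equal.

not equal; first: {out.1} {out.2, x2.1, x2.2} {out.3} {x1.1} {x1.2} {x1.3} {x2.3} {x3.1, x3.3} {x3.2} {x4.1} {x4.2} {x4.3}; second: {out.1} {out.2, x4.1} {out.3, x1.1, x1.2, x2.1, x2.2, x2.3, x3.3} {x1.3} {x3.1} {x3.2} {x4.2} {x4.3}


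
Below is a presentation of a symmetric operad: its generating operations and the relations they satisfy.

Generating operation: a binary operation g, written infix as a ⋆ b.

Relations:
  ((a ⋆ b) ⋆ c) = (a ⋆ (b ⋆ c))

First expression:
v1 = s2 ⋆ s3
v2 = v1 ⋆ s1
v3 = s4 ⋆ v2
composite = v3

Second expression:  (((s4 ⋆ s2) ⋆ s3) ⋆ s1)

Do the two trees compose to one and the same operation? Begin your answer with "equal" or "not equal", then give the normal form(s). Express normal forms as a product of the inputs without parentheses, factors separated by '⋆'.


equal; both compose to s4 ⋆ s2 ⋆ s3 ⋆ s1

The first expression, normalized: s4 ⋆ s2 ⋆ s3 ⋆ s1
The second expression, normalized: s4 ⋆ s2 ⋆ s3 ⋆ s1
The normal forms match — equal.


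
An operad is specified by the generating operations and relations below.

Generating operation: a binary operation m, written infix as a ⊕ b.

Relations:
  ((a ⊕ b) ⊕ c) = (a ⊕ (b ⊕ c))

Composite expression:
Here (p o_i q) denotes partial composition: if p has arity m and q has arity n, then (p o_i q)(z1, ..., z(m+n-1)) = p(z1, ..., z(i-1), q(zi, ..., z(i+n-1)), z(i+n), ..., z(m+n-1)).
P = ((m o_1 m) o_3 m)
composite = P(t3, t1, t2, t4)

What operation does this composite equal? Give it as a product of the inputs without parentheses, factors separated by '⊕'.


t3 ⊕ t1 ⊕ t2 ⊕ t4


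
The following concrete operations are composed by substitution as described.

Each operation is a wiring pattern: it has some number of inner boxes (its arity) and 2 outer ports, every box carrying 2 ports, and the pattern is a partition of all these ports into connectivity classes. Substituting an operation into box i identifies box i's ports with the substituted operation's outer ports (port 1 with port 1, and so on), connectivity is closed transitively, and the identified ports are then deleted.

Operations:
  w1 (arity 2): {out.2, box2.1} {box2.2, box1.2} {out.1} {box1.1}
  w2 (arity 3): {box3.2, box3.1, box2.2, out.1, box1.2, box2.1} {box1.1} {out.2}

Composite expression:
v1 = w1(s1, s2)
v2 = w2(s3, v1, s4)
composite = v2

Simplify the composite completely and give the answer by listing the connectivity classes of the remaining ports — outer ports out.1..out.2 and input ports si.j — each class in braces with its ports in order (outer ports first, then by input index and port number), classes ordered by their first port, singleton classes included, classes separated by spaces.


{out.1, s2.1, s3.2, s4.1, s4.2} {out.2} {s1.1} {s1.2, s2.2} {s3.1}

After gluing at w2, chains via deleted ports link the s-ports.
w1 over (s1, s2) gives {out.1} {out.2, s2.1} {s1.1} {s1.2, s2.2}, out.j being that stage's outer ports
w2 over (s3, s1, s2, s4) gives {out.1, s2.1, s3.2, s4.1, s4.2} {out.2} {s1.1} {s1.2, s2.2} {s3.1}, out.j being that stage's outer ports


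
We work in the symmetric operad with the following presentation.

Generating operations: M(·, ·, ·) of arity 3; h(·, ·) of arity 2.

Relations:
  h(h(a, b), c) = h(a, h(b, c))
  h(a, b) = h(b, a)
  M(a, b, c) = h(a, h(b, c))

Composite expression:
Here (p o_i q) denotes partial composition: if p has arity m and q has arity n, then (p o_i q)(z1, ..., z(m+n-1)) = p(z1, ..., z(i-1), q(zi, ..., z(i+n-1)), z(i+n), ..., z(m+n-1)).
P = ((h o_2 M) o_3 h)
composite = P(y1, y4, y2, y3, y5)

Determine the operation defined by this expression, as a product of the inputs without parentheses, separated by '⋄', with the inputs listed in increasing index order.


y1 ⋄ y2 ⋄ y3 ⋄ y4 ⋄ y5

Shape and order are irrelevant to h; the y-input set decides.
h(y2, y3) linearizes to y2 ⋄ y3
M(y4, h(y2, y3), y5) linearizes to y4 ⋄ y2 ⋄ y3 ⋄ y5
h(y1, M(y4, h(y2, y3), y5)) linearizes to y1 ⋄ y4 ⋄ y2 ⋄ y3 ⋄ y5
sorting the factors by input index: y1 ⋄ y2 ⋄ y3 ⋄ y4 ⋄ y5


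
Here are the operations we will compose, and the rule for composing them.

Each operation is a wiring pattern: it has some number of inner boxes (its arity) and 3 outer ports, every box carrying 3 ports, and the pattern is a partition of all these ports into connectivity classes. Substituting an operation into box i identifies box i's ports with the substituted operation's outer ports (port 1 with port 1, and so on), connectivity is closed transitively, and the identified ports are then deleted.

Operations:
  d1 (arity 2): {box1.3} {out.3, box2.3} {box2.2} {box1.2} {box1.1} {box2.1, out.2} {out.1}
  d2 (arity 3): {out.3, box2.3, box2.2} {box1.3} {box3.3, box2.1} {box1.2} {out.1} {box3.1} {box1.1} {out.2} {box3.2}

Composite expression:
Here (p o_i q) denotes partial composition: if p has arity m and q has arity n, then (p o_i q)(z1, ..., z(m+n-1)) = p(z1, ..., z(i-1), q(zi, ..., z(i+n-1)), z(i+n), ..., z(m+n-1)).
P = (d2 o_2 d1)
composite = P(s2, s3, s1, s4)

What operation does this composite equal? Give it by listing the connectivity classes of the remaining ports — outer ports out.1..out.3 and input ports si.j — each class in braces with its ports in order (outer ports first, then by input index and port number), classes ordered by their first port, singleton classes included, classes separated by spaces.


After gluing at d2, chains via deleted ports link the s-ports.
d1 over (s3, s1) gives {out.1} {out.2, s1.1} {out.3, s1.3} {s1.2} {s3.1} {s3.2} {s3.3}, out.j being that stage's outer ports
d2 over (s2, s3, s1, s4) gives {out.1} {out.2} {out.3, s1.1, s1.3} {s1.2} {s2.1} {s2.2} {s2.3} {s3.1} {s3.2} {s3.3} {s4.1} {s4.2} {s4.3}, out.j being that stage's outer ports

{out.1} {out.2} {out.3, s1.1, s1.3} {s1.2} {s2.1} {s2.2} {s2.3} {s3.1} {s3.2} {s3.3} {s4.1} {s4.2} {s4.3}


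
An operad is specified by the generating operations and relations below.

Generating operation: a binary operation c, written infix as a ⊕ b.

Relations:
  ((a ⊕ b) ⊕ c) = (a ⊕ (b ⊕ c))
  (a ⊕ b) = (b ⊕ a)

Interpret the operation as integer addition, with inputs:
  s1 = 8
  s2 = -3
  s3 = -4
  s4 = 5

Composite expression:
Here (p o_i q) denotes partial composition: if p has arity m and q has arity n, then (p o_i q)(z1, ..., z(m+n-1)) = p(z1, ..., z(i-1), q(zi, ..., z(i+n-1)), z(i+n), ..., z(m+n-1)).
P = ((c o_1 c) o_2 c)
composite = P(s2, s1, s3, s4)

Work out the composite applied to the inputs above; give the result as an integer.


6

(s1 ⊕ s3) = 4
(s2 ⊕ (s1 ⊕ s3)) = 1
((s2 ⊕ (s1 ⊕ s3)) ⊕ s4) = 6


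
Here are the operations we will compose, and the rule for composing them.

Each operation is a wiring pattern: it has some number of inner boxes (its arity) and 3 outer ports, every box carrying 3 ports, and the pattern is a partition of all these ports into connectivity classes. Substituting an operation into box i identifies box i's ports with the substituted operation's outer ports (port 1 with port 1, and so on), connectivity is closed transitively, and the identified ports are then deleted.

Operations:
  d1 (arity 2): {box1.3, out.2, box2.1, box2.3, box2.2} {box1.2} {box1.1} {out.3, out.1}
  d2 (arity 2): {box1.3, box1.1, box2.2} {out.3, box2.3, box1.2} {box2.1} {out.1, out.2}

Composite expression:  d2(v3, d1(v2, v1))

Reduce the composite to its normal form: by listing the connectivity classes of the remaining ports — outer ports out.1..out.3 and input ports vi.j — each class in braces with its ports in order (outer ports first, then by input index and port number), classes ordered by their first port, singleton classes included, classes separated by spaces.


{out.1, out.2} {out.3, v3.2} {v1.1, v1.2, v1.3, v2.3, v3.1, v3.3} {v2.1} {v2.2}

Treat the ports identified at d2 as solder joints: merge, then drop.
the subtree at d1 composes to {out.1, out.3} {out.2, v1.1, v1.2, v1.3, v2.3} {v2.1} {v2.2} on (v2, v1); out.j = own outer ports
the subtree at d2 composes to {out.1, out.2} {out.3, v3.2} {v1.1, v1.2, v1.3, v2.3, v3.1, v3.3} {v2.1} {v2.2} on (v3, v2, v1); out.j = own outer ports


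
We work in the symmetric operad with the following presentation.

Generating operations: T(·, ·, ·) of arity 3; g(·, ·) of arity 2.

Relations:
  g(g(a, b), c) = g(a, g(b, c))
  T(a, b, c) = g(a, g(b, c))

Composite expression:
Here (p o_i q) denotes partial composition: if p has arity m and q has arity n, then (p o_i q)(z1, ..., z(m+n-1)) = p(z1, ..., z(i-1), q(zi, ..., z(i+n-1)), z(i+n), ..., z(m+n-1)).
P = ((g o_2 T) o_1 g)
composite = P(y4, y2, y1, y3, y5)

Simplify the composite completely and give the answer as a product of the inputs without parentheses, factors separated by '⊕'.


All parenthesizations of g agree; list the y-inputs left to right.
g(y4, y2) collapses to y4 ⊕ y2
T(y1, y3, y5) collapses to y1 ⊕ y3 ⊕ y5
g(g(y4, y2), T(y1, y3, y5)) collapses to y4 ⊕ y2 ⊕ y1 ⊕ y3 ⊕ y5

y4 ⊕ y2 ⊕ y1 ⊕ y3 ⊕ y5


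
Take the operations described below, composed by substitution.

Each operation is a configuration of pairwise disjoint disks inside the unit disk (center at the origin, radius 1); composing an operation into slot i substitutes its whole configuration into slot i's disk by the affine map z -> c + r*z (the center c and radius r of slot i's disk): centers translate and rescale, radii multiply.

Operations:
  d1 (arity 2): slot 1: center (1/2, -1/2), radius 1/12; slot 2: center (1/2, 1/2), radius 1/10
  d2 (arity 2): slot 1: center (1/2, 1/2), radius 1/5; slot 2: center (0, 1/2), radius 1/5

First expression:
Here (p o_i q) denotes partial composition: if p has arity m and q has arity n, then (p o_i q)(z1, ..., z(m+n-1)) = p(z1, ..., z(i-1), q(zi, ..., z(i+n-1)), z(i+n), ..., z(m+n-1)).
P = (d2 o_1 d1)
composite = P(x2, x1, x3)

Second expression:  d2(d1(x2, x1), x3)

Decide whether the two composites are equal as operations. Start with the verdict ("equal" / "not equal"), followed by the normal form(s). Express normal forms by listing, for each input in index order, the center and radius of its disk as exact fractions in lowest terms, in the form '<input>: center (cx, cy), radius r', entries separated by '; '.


equal — both sides give x1: center (3/5, 3/5), radius 1/50; x2: center (3/5, 2/5), radius 1/60; x3: center (0, 1/2), radius 1/5

Reducing the first expression gives x1: center (3/5, 3/5), radius 1/50; x2: center (3/5, 2/5), radius 1/60; x3: center (0, 1/2), radius 1/5
Reducing the second expression gives x1: center (3/5, 3/5), radius 1/50; x2: center (3/5, 2/5), radius 1/60; x3: center (0, 1/2), radius 1/5
The normal forms match — equal.


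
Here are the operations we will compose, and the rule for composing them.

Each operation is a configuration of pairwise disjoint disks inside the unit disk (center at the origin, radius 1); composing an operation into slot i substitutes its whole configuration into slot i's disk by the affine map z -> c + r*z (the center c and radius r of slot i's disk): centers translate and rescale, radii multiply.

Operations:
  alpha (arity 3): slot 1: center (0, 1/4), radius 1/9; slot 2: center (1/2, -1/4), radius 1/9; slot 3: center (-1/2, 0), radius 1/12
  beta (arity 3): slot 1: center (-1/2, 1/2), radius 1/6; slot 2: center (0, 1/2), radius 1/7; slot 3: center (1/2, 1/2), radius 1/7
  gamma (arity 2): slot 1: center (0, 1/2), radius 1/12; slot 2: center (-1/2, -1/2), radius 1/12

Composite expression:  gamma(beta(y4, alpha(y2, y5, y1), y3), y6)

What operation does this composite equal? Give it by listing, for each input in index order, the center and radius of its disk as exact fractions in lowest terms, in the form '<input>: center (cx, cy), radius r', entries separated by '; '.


Follow each y-input down from gamma: c' goes to c + r*c', radius to r*r'.
y4 passes through 2 substitutions, ending at center (-1/24, 13/24), radius 1/72
y2 passes through 3 substitutions, ending at center (0, 61/112), radius 1/756
y5 passes through 3 substitutions, ending at center (1/168, 181/336), radius 1/756
y1 passes through 3 substitutions, ending at center (-1/168, 13/24), radius 1/1008
y3 passes through 2 substitutions, ending at center (1/24, 13/24), radius 1/84
y6 passes through 1 substitution, ending at center (-1/2, -1/2), radius 1/12

y1: center (-1/168, 13/24), radius 1/1008; y2: center (0, 61/112), radius 1/756; y3: center (1/24, 13/24), radius 1/84; y4: center (-1/24, 13/24), radius 1/72; y5: center (1/168, 181/336), radius 1/756; y6: center (-1/2, -1/2), radius 1/12


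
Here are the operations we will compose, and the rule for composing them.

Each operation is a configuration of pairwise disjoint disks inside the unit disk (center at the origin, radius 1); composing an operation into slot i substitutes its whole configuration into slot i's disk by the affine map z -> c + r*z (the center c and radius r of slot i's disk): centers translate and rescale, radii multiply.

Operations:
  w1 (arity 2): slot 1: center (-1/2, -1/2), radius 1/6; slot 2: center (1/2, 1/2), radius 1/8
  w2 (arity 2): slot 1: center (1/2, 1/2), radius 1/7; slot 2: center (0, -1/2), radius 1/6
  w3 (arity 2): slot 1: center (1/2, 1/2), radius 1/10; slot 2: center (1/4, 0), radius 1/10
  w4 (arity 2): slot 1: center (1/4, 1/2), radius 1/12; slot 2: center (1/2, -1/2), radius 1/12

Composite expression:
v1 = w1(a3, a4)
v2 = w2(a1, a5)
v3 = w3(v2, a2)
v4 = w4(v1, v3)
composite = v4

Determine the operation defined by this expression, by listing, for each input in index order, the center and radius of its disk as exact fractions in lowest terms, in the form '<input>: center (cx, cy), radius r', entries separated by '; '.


Below w4, radii multiply path by path; the a-disk centers shift.
tracing a3 down its 2-map path: center (5/24, 11/24), radius 1/72
tracing a4 down its 2-map path: center (7/24, 13/24), radius 1/96
tracing a1 down its 3-map path: center (131/240, -109/240), radius 1/840
tracing a5 down its 3-map path: center (13/24, -37/80), radius 1/720
tracing a2 down its 2-map path: center (25/48, -1/2), radius 1/120

a1: center (131/240, -109/240), radius 1/840; a2: center (25/48, -1/2), radius 1/120; a3: center (5/24, 11/24), radius 1/72; a4: center (7/24, 13/24), radius 1/96; a5: center (13/24, -37/80), radius 1/720


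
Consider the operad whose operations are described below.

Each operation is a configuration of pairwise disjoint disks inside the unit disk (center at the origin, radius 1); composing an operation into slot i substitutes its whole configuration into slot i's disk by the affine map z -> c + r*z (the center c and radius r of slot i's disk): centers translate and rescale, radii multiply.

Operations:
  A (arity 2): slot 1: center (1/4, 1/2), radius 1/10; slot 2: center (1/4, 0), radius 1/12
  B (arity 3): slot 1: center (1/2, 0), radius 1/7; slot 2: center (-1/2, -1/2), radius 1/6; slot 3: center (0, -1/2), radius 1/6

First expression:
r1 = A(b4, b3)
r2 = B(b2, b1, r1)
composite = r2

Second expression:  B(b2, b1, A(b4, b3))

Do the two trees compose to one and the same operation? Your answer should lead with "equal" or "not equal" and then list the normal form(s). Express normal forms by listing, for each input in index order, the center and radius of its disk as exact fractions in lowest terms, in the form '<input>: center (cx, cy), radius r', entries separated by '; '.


equal: each reduces to b1: center (-1/2, -1/2), radius 1/6; b2: center (1/2, 0), radius 1/7; b3: center (1/24, -1/2), radius 1/72; b4: center (1/24, -5/12), radius 1/60

Reducing the first expression gives b1: center (-1/2, -1/2), radius 1/6; b2: center (1/2, 0), radius 1/7; b3: center (1/24, -1/2), radius 1/72; b4: center (1/24, -5/12), radius 1/60
Reducing the second expression gives b1: center (-1/2, -1/2), radius 1/6; b2: center (1/2, 0), radius 1/7; b3: center (1/24, -1/2), radius 1/72; b4: center (1/24, -5/12), radius 1/60
Identical normal forms: equal.


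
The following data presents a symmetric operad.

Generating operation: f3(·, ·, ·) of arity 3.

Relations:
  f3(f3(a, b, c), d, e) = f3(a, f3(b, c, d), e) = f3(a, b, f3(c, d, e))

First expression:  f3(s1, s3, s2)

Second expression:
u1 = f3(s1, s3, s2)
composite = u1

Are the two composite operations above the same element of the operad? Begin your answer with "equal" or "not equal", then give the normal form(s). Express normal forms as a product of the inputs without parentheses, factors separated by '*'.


In normal form, the first expression is s1 * s3 * s2
In normal form, the second expression is s1 * s3 * s2
The normal forms match — equal.

equal; both compose to s1 * s3 * s2


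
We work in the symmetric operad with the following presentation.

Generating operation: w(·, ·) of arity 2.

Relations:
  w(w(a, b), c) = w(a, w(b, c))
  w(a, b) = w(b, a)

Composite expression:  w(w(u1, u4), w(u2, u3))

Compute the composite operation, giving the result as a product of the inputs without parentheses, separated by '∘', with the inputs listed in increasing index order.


Key point: w commutes, so take the u-inputs in any fixed order.
w(u1, u4) unparenthesizes to u1 ∘ u4
w(u2, u3) unparenthesizes to u2 ∘ u3
w(w(u1, u4), w(u2, u3)) unparenthesizes to u1 ∘ u4 ∘ u2 ∘ u3
rearranged into index order: u1 ∘ u2 ∘ u3 ∘ u4

u1 ∘ u2 ∘ u3 ∘ u4


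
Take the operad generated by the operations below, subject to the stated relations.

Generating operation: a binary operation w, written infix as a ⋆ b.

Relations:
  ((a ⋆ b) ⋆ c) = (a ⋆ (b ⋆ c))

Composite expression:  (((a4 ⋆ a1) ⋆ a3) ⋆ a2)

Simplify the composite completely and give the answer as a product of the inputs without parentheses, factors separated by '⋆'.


Associativity of w dissolves the nesting; only the a-input order survives.
(a4 ⋆ a1) spells out as a4 ⋆ a1
((a4 ⋆ a1) ⋆ a3) spells out as a4 ⋆ a1 ⋆ a3
(((a4 ⋆ a1) ⋆ a3) ⋆ a2) spells out as a4 ⋆ a1 ⋆ a3 ⋆ a2

a4 ⋆ a1 ⋆ a3 ⋆ a2


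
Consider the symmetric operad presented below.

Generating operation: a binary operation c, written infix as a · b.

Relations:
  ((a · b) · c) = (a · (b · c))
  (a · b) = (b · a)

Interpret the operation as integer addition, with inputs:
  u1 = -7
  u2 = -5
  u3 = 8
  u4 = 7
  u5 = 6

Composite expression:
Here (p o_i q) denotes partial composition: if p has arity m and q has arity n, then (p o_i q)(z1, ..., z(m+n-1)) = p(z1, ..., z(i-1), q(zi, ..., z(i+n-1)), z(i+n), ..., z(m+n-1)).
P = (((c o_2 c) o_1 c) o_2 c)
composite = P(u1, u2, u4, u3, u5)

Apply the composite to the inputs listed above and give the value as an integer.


9

(u2 · u4) = 2
(u1 · (u2 · u4)) = -5
(u3 · u5) = 14
((u1 · (u2 · u4)) · (u3 · u5)) = 9


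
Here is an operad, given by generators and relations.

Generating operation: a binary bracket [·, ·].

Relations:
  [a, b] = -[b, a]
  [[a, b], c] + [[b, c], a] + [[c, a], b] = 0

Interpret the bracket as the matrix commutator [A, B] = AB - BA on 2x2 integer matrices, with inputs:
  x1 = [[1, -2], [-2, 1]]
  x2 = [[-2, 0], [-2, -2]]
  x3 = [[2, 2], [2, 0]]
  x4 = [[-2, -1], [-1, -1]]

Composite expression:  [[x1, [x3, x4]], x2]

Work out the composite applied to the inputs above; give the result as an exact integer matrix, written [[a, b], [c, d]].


[[0, 0], [0, 0]]

[x3, x4] = [[0, 0], [0, 0]]
[x1, [x3, x4]] = [[0, 0], [0, 0]]
[[x1, [x3, x4]], x2] = [[0, 0], [0, 0]]


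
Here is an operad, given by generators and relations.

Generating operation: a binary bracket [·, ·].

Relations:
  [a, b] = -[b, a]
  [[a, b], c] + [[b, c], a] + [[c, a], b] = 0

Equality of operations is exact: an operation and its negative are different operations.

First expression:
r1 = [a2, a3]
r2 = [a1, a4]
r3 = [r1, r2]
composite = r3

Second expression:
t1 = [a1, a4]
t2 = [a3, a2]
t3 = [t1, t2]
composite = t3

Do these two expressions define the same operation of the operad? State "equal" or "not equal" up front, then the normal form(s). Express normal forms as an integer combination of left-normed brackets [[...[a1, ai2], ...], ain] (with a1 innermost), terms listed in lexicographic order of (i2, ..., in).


equal — both sides give -[[[a1, a4], a2], a3] + [[[a1, a4], a3], a2]

Reducing the first expression gives -[[[a1, a4], a2], a3] + [[[a1, a4], a3], a2]
Reducing the second expression gives -[[[a1, a4], a2], a3] + [[[a1, a4], a3], a2]
Both agree, so they are equal.
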